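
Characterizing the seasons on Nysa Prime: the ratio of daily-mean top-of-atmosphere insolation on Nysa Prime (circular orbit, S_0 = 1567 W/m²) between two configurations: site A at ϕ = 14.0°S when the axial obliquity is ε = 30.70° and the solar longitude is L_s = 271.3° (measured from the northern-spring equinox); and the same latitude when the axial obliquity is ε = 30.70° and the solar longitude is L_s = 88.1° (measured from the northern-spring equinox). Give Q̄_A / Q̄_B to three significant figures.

Q̄_A / Q̄_B ≈ 1.60

— Configuration A (ϕ=-14.0°):
Solar declination: sin δ = sin ε · sin L_s = sin 30.70° × sin 271.3° = -0.51041, so δ = -30.691°.
cos h₀ = −tan(-14.0°) tan(-30.691°) = -0.1480, h₀ = 1.7193 rad.
Bracket: h₀ sin ϕ sin δ + cos ϕ cos δ sin h₀ = 1.7193×-0.24192×-0.51041 + 0.97030×0.85993×0.98899 = 0.212296 + 0.825203 = 1.037499.
Q̄ = (S_0/π) × [bracket] = (1567/π) × 1.037499 = 517.50 W/m².
— Configuration B (ϕ=-14.0°):
Solar declination: sin δ = sin ε · sin L_s = sin 30.70° × sin 88.1° = 0.51026, so δ = +30.681°.
cos h₀ = −tan(-14.0°) tan(+30.681°) = 0.1479, h₀ = 1.4223 rad.
Bracket: h₀ sin ϕ sin δ + cos ϕ cos δ sin h₀ = 1.4223×-0.24192×0.51026 + 0.97030×0.86002×0.98900 = -0.175572 + 0.825298 = 0.649726.
Q̄ = (S_0/π) × [bracket] = (1567/π) × 0.649726 = 324.08 W/m².
Ratio Q̄_A / Q̄_B = 517.50 / 324.08 = 1.597.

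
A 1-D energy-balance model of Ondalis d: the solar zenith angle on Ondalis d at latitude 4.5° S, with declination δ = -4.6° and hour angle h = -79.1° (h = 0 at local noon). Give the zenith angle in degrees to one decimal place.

cos θ_z = sin ϕ sin δ + cos ϕ cos δ cos h = 0.006292 + 0.187905 = 0.194197.
θ_z = arccos(0.194197) = 78.8°.

θ_z = 78.8°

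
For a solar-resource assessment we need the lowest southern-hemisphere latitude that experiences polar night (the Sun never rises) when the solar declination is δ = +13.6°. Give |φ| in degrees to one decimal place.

Polar night requires cos H₀ = −tan φ tan δ ≥ 1, i.e. tan φ tan δ ≤ −1.
The boundary is |tan φ| · |tan δ| = 1, so |φ| = 90° − |δ| = 90° − 13.6° = 76.4° in the southern hemisphere.

|φ| = 76.4°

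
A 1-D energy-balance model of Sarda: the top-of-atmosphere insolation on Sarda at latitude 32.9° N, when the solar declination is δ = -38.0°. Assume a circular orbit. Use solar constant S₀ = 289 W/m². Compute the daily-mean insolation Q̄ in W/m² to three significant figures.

Q̄ ≈ 20.5 W/m²

cos H₀ = −tan(+32.9°) tan(-38.000°) = 0.5054, H₀ = 1.0409 rad.
Bracket: H₀ sin φ sin δ + cos φ cos δ sin H₀ = 1.0409×0.54317×-0.61566 + 0.83962×0.78801×0.86286 = -0.348085 + 0.570893 = 0.222808.
Q̄ = (S₀/π) × [bracket] = (289/π) × 0.222808 = 20.50 W/m².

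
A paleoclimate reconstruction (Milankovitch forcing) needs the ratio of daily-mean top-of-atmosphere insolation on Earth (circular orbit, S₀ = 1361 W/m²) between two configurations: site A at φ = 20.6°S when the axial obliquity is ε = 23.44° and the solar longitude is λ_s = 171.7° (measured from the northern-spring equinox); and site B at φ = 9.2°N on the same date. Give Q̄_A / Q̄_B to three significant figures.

— Configuration A (φ=-20.6°):
Solar declination: sin δ = sin ε · sin λ_s = sin 23.44° × sin 171.7° = 0.05742, so δ = +3.292°.
cos H₀ = −tan(-20.6°) tan(+3.292°) = 0.0216, H₀ = 1.5492 rad.
Bracket: H₀ sin φ sin δ + cos φ cos δ sin H₀ = 1.5492×-0.35184×0.05742 + 0.93606×0.99835×0.99977 = -0.031298 + 0.934301 = 0.903003.
Q̄ = (S₀/π) × [bracket] = (1361/π) × 0.903003 = 391.20 W/m².
— Configuration B (φ=+9.2°):
cos H₀ = −tan(+9.2°) tan(+3.292°) = -0.0093, H₀ = 1.5801 rad.
Bracket: H₀ sin φ sin δ + cos φ cos δ sin H₀ = 1.5801×0.15988×0.05742 + 0.98714×0.99835×0.99996 = 0.014506 + 0.985472 = 0.999978.
Q̄ = (S₀/π) × [bracket] = (1361/π) × 0.999978 = 433.21 W/m².
Ratio Q̄_A / Q̄_B = 391.20 / 433.21 = 0.9030.

Q̄_A / Q̄_B ≈ 0.903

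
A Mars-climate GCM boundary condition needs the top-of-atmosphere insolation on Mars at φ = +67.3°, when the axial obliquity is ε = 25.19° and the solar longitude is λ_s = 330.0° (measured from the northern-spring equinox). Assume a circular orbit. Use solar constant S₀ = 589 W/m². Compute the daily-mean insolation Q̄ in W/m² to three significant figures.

Q̄ ≈ 22.7 W/m²

Solar declination: sin δ = sin ε · sin λ_s = sin 25.19° × sin 330.0° = -0.21281, so δ = -12.287°.
cos H₀ = −tan(+67.3°) tan(-12.287°) = 0.5207, H₀ = 1.0232 rad.
Bracket: H₀ sin φ sin δ + cos φ cos δ sin H₀ = 1.0232×0.92254×-0.21281 + 0.38591×0.97709×0.85376 = -0.200880 + 0.321926 = 0.121046.
Q̄ = (S₀/π) × [bracket] = (589/π) × 0.121046 = 22.69 W/m².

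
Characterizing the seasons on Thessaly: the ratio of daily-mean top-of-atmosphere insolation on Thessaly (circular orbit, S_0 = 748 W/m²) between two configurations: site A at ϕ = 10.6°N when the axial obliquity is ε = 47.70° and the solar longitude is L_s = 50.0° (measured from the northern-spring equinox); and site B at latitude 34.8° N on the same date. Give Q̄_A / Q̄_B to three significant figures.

Q̄_A / Q̄_B ≈ 0.776

— Configuration A (ϕ=+10.6°):
Solar declination: sin δ = sin ε · sin L_s = sin 47.70° × sin 50.0° = 0.56659, so δ = +34.513°.
cos h₀ = −tan(+10.6°) tan(+34.513°) = -0.1287, h₀ = 1.6998 rad.
Bracket: h₀ sin ϕ sin δ + cos ϕ cos δ sin h₀ = 1.6998×0.18395×0.56659 + 0.98294×0.82400×0.99169 = 0.177160 + 0.803212 = 0.980372.
Q̄ = (S_0/π) × [bracket] = (748/π) × 0.980372 = 233.42 W/m².
— Configuration B (ϕ=+34.8°):
cos h₀ = −tan(+34.8°) tan(+34.513°) = -0.4779, h₀ = 2.0691 rad.
Bracket: h₀ sin ϕ sin δ + cos ϕ cos δ sin h₀ = 2.0691×0.57071×0.56659 + 0.82115×0.82400×0.87841 = 0.669061 + 0.594356 = 1.263417.
Q̄ = (S_0/π) × [bracket] = (748/π) × 1.263417 = 300.81 W/m².
Ratio Q̄_A / Q̄_B = 233.42 / 300.81 = 0.7760.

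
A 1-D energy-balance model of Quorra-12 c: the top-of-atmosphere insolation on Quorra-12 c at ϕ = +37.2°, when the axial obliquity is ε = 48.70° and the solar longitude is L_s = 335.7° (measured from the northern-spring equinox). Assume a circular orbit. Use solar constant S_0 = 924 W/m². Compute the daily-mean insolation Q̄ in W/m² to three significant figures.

Q̄ ≈ 143 W/m²

Solar declination: sin δ = sin ε · sin L_s = sin 48.70° × sin 335.7° = -0.30916, so δ = -18.008°.
cos h₀ = −tan(+37.2°) tan(-18.008°) = 0.2468, h₀ = 1.3215 rad.
Bracket: h₀ sin ϕ sin δ + cos ϕ cos δ sin h₀ = 1.3215×0.60460×-0.30916 + 0.79653×0.95101×0.96908 = -0.247012 + 0.734086 = 0.487074.
Q̄ = (S_0/π) × [bracket] = (924/π) × 0.487074 = 143.3 W/m².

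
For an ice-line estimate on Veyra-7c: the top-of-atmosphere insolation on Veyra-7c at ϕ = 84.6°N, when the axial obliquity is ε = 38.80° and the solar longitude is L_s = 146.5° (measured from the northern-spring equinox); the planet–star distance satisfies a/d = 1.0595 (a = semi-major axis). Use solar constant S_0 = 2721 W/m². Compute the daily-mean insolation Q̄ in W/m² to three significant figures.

Solar declination: sin δ = sin ε · sin L_s = sin 38.80° × sin 146.5° = 0.34585, so δ = +20.233°.
cos h₀ = −tan(+84.6°) tan(+20.233°) = -3.8993 ≤ −1 ⇒ polar day, h₀ = π.
Bracket: h₀ sin ϕ sin δ + cos ϕ cos δ sin h₀ = 3.1416×0.99556×0.34585 + 0.09411×0.93829×0.00000 = 1.081698 + 0.000000 = 1.081698.
Inverse-square distance factor (a/d)² = 1.0595² = 1.122540.
Q̄ = (S_0/π) × 1.122540 × [bracket] = (2721/π) × 1.122540 × 1.081698 = 1052 W/m².

Q̄ ≈ 1.05e+03 W/m²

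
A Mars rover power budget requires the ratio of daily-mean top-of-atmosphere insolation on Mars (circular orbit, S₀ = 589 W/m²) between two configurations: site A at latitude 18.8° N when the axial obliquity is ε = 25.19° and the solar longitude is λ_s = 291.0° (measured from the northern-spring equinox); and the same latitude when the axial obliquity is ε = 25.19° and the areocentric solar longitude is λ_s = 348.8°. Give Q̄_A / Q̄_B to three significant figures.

Q̄_A / Q̄_B ≈ 0.751

— Configuration A (φ=+18.8°):
Solar declination: sin δ = sin ε · sin λ_s = sin 25.19° × sin 291.0° = -0.39735, so δ = -23.413°.
cos H₀ = −tan(+18.8°) tan(-23.413°) = 0.1474, H₀ = 1.4229 rad.
Bracket: H₀ sin φ sin δ + cos φ cos δ sin H₀ = 1.4229×0.32227×-0.39735 + 0.94665×0.91767×0.98908 = -0.182208 + 0.859226 = 0.677018.
Q̄ = (S₀/π) × [bracket] = (589/π) × 0.677018 = 126.93 W/m².
— Configuration B (φ=+18.8°):
sin δ = sin 25.19° × sin 348.8° = -0.08267, so δ = -4.742°.
cos H₀ = −tan(+18.8°) tan(-4.742°) = 0.0282, H₀ = 1.5426 rad.
Bracket: H₀ sin φ sin δ + cos φ cos δ sin H₀ = 1.5426×0.32227×-0.08267 + 0.94665×0.99658×0.99960 = -0.041098 + 0.943035 = 0.901937.
Q̄ = (S₀/π) × [bracket] = (589/π) × 0.901937 = 169.10 W/m².
Ratio Q̄_A / Q̄_B = 126.93 / 169.10 = 0.7506.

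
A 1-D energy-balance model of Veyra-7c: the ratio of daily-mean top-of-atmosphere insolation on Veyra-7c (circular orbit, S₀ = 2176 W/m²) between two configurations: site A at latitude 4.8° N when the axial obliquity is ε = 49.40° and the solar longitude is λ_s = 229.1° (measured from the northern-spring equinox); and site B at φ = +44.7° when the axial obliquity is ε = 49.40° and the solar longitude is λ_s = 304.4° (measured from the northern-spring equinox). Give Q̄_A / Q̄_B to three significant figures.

Q̄_A / Q̄_B ≈ 15.2

— Configuration A (φ=+4.8°):
Solar declination: sin δ = sin ε · sin λ_s = sin 49.40° × sin 229.1° = -0.57390, so δ = -35.022°.
cos H₀ = −tan(+4.8°) tan(-35.022°) = 0.0588, H₀ = 1.5119 rad.
Bracket: H₀ sin φ sin δ + cos φ cos δ sin H₀ = 1.5119×0.08368×-0.57390 + 0.99649×0.81893×0.99827 = -0.072607 + 0.814644 = 0.742037.
Q̄ = (S₀/π) × [bracket] = (2176/π) × 0.742037 = 513.97 W/m².
— Configuration B (φ=+44.7°):
Solar declination: sin δ = sin ε · sin λ_s = sin 49.40° × sin 304.4° = -0.62649, so δ = -38.791°.
cos H₀ = −tan(+44.7°) tan(-38.791°) = 0.7954, H₀ = 0.6511 rad.
Bracket: H₀ sin φ sin δ + cos φ cos δ sin H₀ = 0.6511×0.70339×-0.62649 + 0.71080×0.77943×0.60609 = -0.286918 + 0.335785 = 0.048867.
Q̄ = (S₀/π) × [bracket] = (2176/π) × 0.048867 = 33.847 W/m².
Ratio Q̄_A / Q̄_B = 513.97 / 33.847 = 15.19.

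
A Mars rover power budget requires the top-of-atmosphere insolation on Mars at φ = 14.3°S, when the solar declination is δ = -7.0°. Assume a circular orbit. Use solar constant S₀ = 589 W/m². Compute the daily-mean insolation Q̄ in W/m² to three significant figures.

cos H₀ = −tan(-14.3°) tan(-7.000°) = -0.0313, H₀ = 1.6021 rad.
Bracket: H₀ sin φ sin δ + cos φ cos δ sin H₀ = 1.6021×-0.24700×-0.12187 + 0.96902×0.99255×0.99951 = 0.048226 + 0.961330 = 1.009556.
Q̄ = (S₀/π) × [bracket] = (589/π) × 1.009556 = 189.3 W/m².

Q̄ ≈ 189 W/m²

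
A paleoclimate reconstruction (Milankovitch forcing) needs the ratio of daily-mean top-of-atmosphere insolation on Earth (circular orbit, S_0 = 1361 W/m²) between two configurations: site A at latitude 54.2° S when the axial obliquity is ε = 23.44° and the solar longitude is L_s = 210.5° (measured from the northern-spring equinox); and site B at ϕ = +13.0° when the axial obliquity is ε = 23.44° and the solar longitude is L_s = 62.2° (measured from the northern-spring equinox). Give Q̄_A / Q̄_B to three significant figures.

— Configuration A (ϕ=-54.2°):
Solar declination: sin δ = sin ε · sin L_s = sin 23.44° × sin 210.5° = -0.20189, so δ = -11.648°.
cos h₀ = −tan(-54.2°) tan(-11.648°) = -0.2858, h₀ = 1.8607 rad.
Bracket: h₀ sin ϕ sin δ + cos ϕ cos δ sin h₀ = 1.8607×-0.81106×-0.20189 + 0.58496×0.97941×0.95828 = 0.304680 + 0.549014 = 0.853694.
Q̄ = (S_0/π) × [bracket] = (1361/π) × 0.853694 = 369.84 W/m².
— Configuration B (ϕ=+13.0°):
Solar declination: sin δ = sin ε · sin L_s = sin 23.44° × sin 62.2° = 0.35188, so δ = +20.602°.
cos h₀ = −tan(+13.0°) tan(+20.602°) = -0.0868, h₀ = 1.6577 rad.
Bracket: h₀ sin ϕ sin δ + cos ϕ cos δ sin h₀ = 1.6577×0.22495×0.35188 + 0.97437×0.93605×0.99623 = 0.131216 + 0.908621 = 1.039837.
Q̄ = (S_0/π) × [bracket] = (1361/π) × 1.039837 = 450.48 W/m².
Ratio Q̄_A / Q̄_B = 369.84 / 450.48 = 0.8210.

Q̄_A / Q̄_B ≈ 0.821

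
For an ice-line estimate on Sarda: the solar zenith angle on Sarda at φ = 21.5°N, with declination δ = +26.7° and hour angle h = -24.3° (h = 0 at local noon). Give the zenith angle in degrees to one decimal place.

cos θ_z = sin φ sin δ + cos φ cos δ cos h = 0.164676 + 0.757566 = 0.922242.
θ_z = arccos(0.922242) = 22.7°.

θ_z = 22.7°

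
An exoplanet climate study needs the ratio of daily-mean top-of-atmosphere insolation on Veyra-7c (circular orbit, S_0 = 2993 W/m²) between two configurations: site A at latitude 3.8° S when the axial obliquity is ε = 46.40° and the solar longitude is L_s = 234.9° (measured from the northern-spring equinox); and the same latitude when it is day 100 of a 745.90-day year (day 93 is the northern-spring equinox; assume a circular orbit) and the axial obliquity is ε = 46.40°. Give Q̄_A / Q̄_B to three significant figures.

— Configuration A (ϕ=-3.8°):
Solar declination: sin δ = sin ε · sin L_s = sin 46.40° × sin 234.9° = -0.59248, so δ = -36.333°.
cos h₀ = −tan(-3.8°) tan(-36.333°) = -0.0488, h₀ = 1.6197 rad.
Bracket: h₀ sin ϕ sin δ + cos ϕ cos δ sin h₀ = 1.6197×-0.06627×-0.59248 + 0.99780×0.80558×0.99881 = 0.063595 + 0.802851 = 0.866446.
Q̄ = (S_0/π) × [bracket] = (2993/π) × 0.866446 = 825.46 W/m².
— Configuration B (ϕ=-3.8°):
Solar longitude: L_s = 360° × (100 − 93)/745.90 = 3.378°.
sin δ = sin 46.40° × sin 3.378° = 0.04268, so δ = +2.446°.
cos h₀ = −tan(-3.8°) tan(+2.446°) = 0.0028, h₀ = 1.5680 rad.
Bracket: h₀ sin ϕ sin δ + cos ϕ cos δ sin h₀ = 1.5680×-0.06627×0.04268 + 0.99780×0.99909×1.00000 = -0.004435 + 0.996892 = 0.992457.
Q̄ = (S_0/π) × [bracket] = (2993/π) × 0.992457 = 945.52 W/m².
Ratio Q̄_A / Q̄_B = 825.46 / 945.52 = 0.8730.

Q̄_A / Q̄_B ≈ 0.873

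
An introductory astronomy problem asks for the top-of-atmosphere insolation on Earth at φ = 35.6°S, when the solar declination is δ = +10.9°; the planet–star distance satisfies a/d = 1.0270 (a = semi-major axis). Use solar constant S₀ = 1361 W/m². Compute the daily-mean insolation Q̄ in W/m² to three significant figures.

Q̄ ≈ 289 W/m²

cos H₀ = −tan(-35.6°) tan(+10.900°) = 0.1379, H₀ = 1.4325 rad.
Bracket: H₀ sin φ sin δ + cos φ cos δ sin H₀ = 1.4325×-0.58212×0.18910 + 0.81310×0.98196×0.99045 = -0.157688 + 0.790807 = 0.633119.
Inverse-square distance factor (a/d)² = 1.0270² = 1.054729.
Q̄ = (S₀/π) × 1.054729 × [bracket] = (1361/π) × 1.054729 × 0.633119 = 289.3 W/m².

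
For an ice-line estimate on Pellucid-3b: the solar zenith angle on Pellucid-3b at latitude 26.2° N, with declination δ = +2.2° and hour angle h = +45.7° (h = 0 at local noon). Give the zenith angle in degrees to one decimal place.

cos θ_z = sin ϕ sin δ + cos ϕ cos δ cos h = 0.016948 + 0.626197 = 0.643145.
θ_z = arccos(0.643145) = 50.0°.

θ_z = 50.0°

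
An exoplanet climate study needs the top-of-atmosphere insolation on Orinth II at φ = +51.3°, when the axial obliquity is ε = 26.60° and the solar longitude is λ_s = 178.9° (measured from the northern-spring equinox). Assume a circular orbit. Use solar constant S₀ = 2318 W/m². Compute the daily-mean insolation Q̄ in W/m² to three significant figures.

Solar declination: sin δ = sin ε · sin λ_s = sin 26.60° × sin 178.9° = 0.00860, so δ = +0.493°.
cos H₀ = −tan(+51.3°) tan(+0.493°) = -0.0107, H₀ = 1.5815 rad.
Bracket: H₀ sin φ sin δ + cos φ cos δ sin H₀ = 1.5815×0.78043×0.00860 + 0.62524×0.99996×0.99994 = 0.010615 + 0.625177 = 0.635792.
Q̄ = (S₀/π) × [bracket] = (2318/π) × 0.635792 = 469.1 W/m².

Q̄ ≈ 469 W/m²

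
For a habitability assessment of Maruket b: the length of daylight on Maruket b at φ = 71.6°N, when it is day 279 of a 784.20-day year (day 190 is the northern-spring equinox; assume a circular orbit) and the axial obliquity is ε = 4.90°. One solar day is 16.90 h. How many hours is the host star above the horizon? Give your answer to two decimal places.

Solar longitude: λ_s = 360° × (279 − 190)/784.20 = 40.857°.
sin δ = sin 4.90° × sin 40.857° = 0.05588, so δ = +3.203°.
cos H₀ = −tan φ · tan δ = −tan(+71.6°) × tan(+3.203°) = -0.1682, so H₀ = 1.7398 rad = 99.69°.
Daylight = 2H₀/(2π) × 16.90 h = (1.7398/π) × 16.90 = 9.36 h.

9.36 h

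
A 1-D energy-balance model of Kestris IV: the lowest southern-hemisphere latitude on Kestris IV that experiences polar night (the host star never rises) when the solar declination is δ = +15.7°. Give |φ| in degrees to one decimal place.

Polar night requires cos H₀ = −tan φ tan δ ≥ 1, i.e. tan φ tan δ ≤ −1.
The boundary is |tan φ| · |tan δ| = 1, so |φ| = 90° − |δ| = 90° − 15.7° = 74.3° in the southern hemisphere.

|φ| = 74.3°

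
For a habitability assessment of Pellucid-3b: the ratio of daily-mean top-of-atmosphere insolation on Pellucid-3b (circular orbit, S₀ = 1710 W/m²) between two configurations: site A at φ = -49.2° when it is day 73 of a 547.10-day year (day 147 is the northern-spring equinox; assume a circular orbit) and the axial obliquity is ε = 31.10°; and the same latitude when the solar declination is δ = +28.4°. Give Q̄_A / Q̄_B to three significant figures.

Q̄_A / Q̄_B ≈ 9.01

— Configuration A (φ=-49.2°):
Solar longitude: λ_s = 360° × (73 − 147)/547.10 = -48.693°, i.e. -48.693° + 360° = 311.307°.
sin δ = sin 31.10° × sin 311.307° = -0.38801, so δ = -22.831°.
cos H₀ = −tan(-49.2°) tan(-22.831°) = -0.4877, H₀ = 2.0803 rad.
Bracket: H₀ sin φ sin δ + cos φ cos δ sin H₀ = 2.0803×-0.75700×-0.38801 + 0.65342×0.92165×0.87300 = 0.611033 + 0.525742 = 1.136775.
Q̄ = (S₀/π) × [bracket] = (1710/π) × 1.136775 = 618.76 W/m².
— Configuration B (φ=-49.2°):
cos H₀ = −tan(-49.2°) tan(+28.400°) = 0.6264, H₀ = 0.8939 rad.
Bracket: H₀ sin φ sin δ + cos φ cos δ sin H₀ = 0.8939×-0.75700×0.47562 + 0.65342×0.87965×0.77950 = -0.321844 + 0.448042 = 0.126198.
Q̄ = (S₀/π) × [bracket] = (1710/π) × 0.126198 = 68.691 W/m².
Ratio Q̄_A / Q̄_B = 618.76 / 68.691 = 9.008.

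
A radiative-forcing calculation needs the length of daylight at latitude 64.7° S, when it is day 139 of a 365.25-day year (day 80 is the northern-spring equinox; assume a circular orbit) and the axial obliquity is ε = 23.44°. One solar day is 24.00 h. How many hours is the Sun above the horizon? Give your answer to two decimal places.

5.41 h

Solar longitude: L_s = 360° × (139 − 80)/365.25 = 58.152°.
sin δ = sin 23.44° × sin 58.152° = 0.33790, so δ = +19.749°.
cos h₀ = −tan ϕ · tan δ = −tan(-64.7°) × tan(+19.749°) = 0.7595, so h₀ = 0.7082 rad = 40.58°.
Daylight = 2h₀/(2π) × 24.00 h = (0.7082/π) × 24.00 = 5.41 h.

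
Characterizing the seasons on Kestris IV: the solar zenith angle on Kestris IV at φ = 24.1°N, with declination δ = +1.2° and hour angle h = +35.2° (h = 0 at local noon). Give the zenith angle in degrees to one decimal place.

cos θ_z = sin φ sin δ + cos φ cos δ cos h = 0.008551 + 0.745754 = 0.754305.
θ_z = arccos(0.754305) = 41.0°.

θ_z = 41.0°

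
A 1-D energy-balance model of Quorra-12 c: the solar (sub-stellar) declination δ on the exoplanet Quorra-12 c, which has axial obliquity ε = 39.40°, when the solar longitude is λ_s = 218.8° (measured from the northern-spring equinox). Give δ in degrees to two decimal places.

sin δ = sin ε · sin λ_s = sin 39.40° × sin 218.8° = -0.397725.
δ = arcsin(-0.397725) = -23.44°.

δ = -23.44°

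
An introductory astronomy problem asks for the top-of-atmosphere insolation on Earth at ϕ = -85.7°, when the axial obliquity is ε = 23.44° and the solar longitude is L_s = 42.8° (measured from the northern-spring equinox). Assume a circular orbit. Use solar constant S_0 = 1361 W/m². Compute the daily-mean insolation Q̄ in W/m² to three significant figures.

Solar declination: sin δ = sin ε · sin L_s = sin 23.44° × sin 42.8° = 0.27027, so δ = +15.681°.
cos h₀ = −tan(-85.7°) tan(+15.681°) = 3.7335 ≥ 1 ⇒ polar night, h₀ = 0 and Q̄ = 0.

Q̄ ≈ 0.00 W/m²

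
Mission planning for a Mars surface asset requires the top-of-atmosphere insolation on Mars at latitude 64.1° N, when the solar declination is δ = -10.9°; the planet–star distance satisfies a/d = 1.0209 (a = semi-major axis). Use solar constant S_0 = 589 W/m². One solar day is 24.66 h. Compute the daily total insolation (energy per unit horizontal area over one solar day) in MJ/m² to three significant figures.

3.40 MJ/m²

cos h₀ = −tan(+64.1°) tan(-10.900°) = 0.3966, h₀ = 1.1630 rad.
Bracket: h₀ sin ϕ sin δ + cos ϕ cos δ sin h₀ = 1.1630×0.89956×-0.18910 + 0.43680×0.98196×0.91800 = -0.197834 + 0.393749 = 0.195915.
Inverse-square distance factor (a/d)² = 1.0209² = 1.042237.
Q̄ = (S_0/π) × 1.042237 × [bracket] = (589/π) × 1.042237 × 0.195915 = 38.282 W/m².
Daily total = Q̄ × 24.66 h × 3600 s/h = 38.282 × 24.66 × 3600 / 10⁶ = 3.399 MJ/m².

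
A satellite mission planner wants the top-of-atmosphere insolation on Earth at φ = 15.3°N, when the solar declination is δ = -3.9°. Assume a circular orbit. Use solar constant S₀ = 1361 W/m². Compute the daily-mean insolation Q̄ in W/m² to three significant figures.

cos H₀ = −tan(+15.3°) tan(-3.900°) = 0.0187, H₀ = 1.5521 rad.
Bracket: H₀ sin φ sin δ + cos φ cos δ sin H₀ = 1.5521×0.26387×-0.06802 + 0.96456×0.99768×0.99983 = -0.027858 + 0.962159 = 0.934301.
Q̄ = (S₀/π) × [bracket] = (1361/π) × 0.934301 = 404.8 W/m².

Q̄ ≈ 405 W/m²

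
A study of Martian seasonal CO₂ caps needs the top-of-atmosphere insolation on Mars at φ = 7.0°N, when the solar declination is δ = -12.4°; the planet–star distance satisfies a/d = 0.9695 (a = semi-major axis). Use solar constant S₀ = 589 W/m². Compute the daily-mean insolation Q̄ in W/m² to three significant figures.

Q̄ ≈ 164 W/m²

cos H₀ = −tan(+7.0°) tan(-12.400°) = 0.0270, H₀ = 1.5438 rad.
Bracket: H₀ sin φ sin δ + cos φ cos δ sin H₀ = 1.5438×0.12187×-0.21474 + 0.99255×0.97667×0.99964 = -0.040402 + 0.969045 = 0.928643.
Inverse-square distance factor (a/d)² = 0.9695² = 0.939930.
Q̄ = (S₀/π) × 0.939930 × [bracket] = (589/π) × 0.939930 × 0.928643 = 163.6 W/m².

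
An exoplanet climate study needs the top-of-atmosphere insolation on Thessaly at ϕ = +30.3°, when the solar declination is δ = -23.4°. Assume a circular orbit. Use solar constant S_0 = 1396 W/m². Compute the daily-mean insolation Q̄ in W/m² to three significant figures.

Q̄ ≈ 224 W/m²

cos h₀ = −tan(+30.3°) tan(-23.400°) = 0.2529, h₀ = 1.3151 rad.
Bracket: h₀ sin ϕ sin δ + cos ϕ cos δ sin h₀ = 1.3151×0.50453×-0.39715 + 0.86340×0.91775×0.96750 = -0.263512 + 0.766633 = 0.503121.
Q̄ = (S_0/π) × [bracket] = (1396/π) × 0.503121 = 223.6 W/m².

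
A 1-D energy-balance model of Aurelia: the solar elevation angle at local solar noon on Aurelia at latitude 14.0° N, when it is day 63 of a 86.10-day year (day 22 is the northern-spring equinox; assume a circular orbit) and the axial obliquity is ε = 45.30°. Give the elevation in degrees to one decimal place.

82.1°

Solar longitude: λ_s = 360° × (63 − 22)/86.10 = 171.429°.
sin δ = sin 45.30° × sin 171.429° = 0.10594, so δ = +6.081°.
At local noon the hour angle is zero, so the zenith angle equals |φ − δ| = |+14.0° − (+6.081°)| = 7.919°.
Elevation = 90° − 7.919° = 82.1°.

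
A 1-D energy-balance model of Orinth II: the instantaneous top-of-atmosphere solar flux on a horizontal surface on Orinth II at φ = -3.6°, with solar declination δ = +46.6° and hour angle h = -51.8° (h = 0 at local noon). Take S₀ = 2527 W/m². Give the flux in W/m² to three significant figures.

cos θ_z = sin φ sin δ + cos φ cos δ cos h = -0.045622 + 0.424062 = 0.378440.
Flux = S₀ · cos θ_z = 2527 × 0.378440 = 956.3 W/m².

956 W/m²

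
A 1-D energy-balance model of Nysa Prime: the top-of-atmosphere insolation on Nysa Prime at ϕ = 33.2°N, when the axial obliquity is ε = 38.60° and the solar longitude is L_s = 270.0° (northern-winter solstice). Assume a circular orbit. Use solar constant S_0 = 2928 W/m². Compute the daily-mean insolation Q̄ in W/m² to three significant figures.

Q̄ ≈ 195 W/m²

Solar declination: sin δ = sin ε · sin L_s = sin 38.60° × sin 270.0° = -0.62388, so δ = -38.600°.
cos h₀ = −tan(+33.2°) tan(-38.600°) = 0.5224, h₀ = 1.0211 rad.
Bracket: h₀ sin ϕ sin δ + cos ϕ cos δ sin h₀ = 1.0211×0.54756×-0.62388 + 0.83676×0.78152×0.85271 = -0.348820 + 0.557625 = 0.208805.
Q̄ = (S_0/π) × [bracket] = (2928/π) × 0.208805 = 194.6 W/m².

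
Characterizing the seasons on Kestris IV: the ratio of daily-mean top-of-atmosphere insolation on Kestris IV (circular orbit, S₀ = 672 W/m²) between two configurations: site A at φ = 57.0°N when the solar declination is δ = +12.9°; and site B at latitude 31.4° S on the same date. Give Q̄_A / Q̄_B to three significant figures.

Q̄_A / Q̄_B ≈ 1.31

— Configuration A (φ=+57.0°):
cos H₀ = −tan(+57.0°) tan(+12.900°) = -0.3527, H₀ = 1.9312 rad.
Bracket: H₀ sin φ sin δ + cos φ cos δ sin H₀ = 1.9312×0.83867×0.22325 + 0.54464×0.97476×0.93575 = 0.361585 + 0.496783 = 0.858368.
Q̄ = (S₀/π) × [bracket] = (672/π) × 0.858368 = 183.61 W/m².
— Configuration B (φ=-31.4°):
cos H₀ = −tan(-31.4°) tan(+12.900°) = 0.1398, H₀ = 1.4305 rad.
Bracket: H₀ sin φ sin δ + cos φ cos δ sin H₀ = 1.4305×-0.52101×0.22325 + 0.85355×0.97476×0.99018 = -0.166389 + 0.823836 = 0.657447.
Q̄ = (S₀/π) × [bracket] = (672/π) × 0.657447 = 140.63 W/m².
Ratio Q̄_A / Q̄_B = 183.61 / 140.63 = 1.306.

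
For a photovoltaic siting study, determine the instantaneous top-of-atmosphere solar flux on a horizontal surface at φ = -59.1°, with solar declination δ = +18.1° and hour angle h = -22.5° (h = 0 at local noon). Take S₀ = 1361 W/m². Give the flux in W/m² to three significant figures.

251 W/m²

cos θ_z = sin φ sin δ + cos φ cos δ cos h = -0.266581 + 0.450972 = 0.184391.
Flux = S₀ · cos θ_z = 1361 × 0.184391 = 251.0 W/m².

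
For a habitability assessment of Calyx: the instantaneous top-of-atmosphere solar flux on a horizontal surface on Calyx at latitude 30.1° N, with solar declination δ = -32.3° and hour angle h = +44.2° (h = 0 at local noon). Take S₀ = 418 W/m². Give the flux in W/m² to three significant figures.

cos θ_z = sin φ sin δ + cos φ cos δ cos h = -0.267983 + 0.524262 = 0.256279.
Flux = S₀ · cos θ_z = 418 × 0.256279 = 107.1 W/m².

107 W/m²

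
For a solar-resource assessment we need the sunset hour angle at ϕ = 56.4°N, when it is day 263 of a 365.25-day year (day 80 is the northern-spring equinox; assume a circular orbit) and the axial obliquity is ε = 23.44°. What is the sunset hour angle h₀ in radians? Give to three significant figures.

h₀ = 1.57 rad

Solar longitude: L_s = 360° × (263 − 80)/365.25 = 180.370°.
sin δ = sin 23.44° × sin 180.370° = -0.00257, so δ = -0.147°.
cos h₀ = −tan ϕ · tan δ = −tan(+56.4°) × tan(-0.147°) = 0.0039, so h₀ = 1.5669 rad = 89.78°.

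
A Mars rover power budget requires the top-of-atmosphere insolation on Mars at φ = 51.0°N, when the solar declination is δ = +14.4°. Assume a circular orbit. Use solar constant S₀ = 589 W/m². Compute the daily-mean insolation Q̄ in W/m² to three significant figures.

cos H₀ = −tan(+51.0°) tan(+14.400°) = -0.3171, H₀ = 1.8934 rad.
Bracket: H₀ sin φ sin δ + cos φ cos δ sin H₀ = 1.8934×0.77715×0.24869 + 0.62932×0.96858×0.94840 = 0.365936 + 0.578094 = 0.944030.
Q̄ = (S₀/π) × [bracket] = (589/π) × 0.944030 = 177.0 W/m².

Q̄ ≈ 177 W/m²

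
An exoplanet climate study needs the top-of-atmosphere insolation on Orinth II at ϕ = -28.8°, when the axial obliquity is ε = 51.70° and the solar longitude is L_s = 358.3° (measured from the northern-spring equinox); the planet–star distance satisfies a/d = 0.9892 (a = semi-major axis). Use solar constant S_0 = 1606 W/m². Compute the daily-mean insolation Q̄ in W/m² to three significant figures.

Solar declination: sin δ = sin ε · sin L_s = sin 51.70° × sin 358.3° = -0.02328, so δ = -1.334°.
cos h₀ = −tan(-28.8°) tan(-1.334°) = -0.0128, h₀ = 1.5836 rad.
Bracket: h₀ sin ϕ sin δ + cos ϕ cos δ sin h₀ = 1.5836×-0.48175×-0.02328 + 0.87631×0.99973×0.99992 = 0.017760 + 0.876003 = 0.893763.
Inverse-square distance factor (a/d)² = 0.9892² = 0.978517.
Q̄ = (S_0/π) × 0.978517 × [bracket] = (1606/π) × 0.978517 × 0.893763 = 447.1 W/m².

Q̄ ≈ 447 W/m²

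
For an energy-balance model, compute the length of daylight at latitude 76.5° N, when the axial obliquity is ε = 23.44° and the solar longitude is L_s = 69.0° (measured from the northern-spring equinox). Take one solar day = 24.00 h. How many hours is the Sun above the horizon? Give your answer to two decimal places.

24.00 h

Solar declination: sin δ = sin ε · sin L_s = sin 23.44° × sin 69.0° = 0.37137, so δ = +21.800°.
Sunrise equation: cos h₀ = −tan ϕ · tan δ = -1.6660 ≤ −1, so the Sun never sets (polar day) and h₀ = π.
Daylight = 2h₀/(2π) × 24.00 h = (3.1416/π) × 24.00 = 24.00 h.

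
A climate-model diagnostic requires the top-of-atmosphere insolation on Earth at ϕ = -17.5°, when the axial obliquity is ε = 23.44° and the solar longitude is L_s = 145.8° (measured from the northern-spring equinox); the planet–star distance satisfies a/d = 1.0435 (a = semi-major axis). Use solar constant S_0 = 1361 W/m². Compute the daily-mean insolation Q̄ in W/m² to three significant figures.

Q̄ ≈ 390 W/m²

Solar declination: sin δ = sin ε · sin L_s = sin 23.44° × sin 145.8° = 0.22359, so δ = +12.920°.
cos h₀ = −tan(-17.5°) tan(+12.920°) = 0.0723, h₀ = 1.4984 rad.
Bracket: h₀ sin ϕ sin δ + cos ϕ cos δ sin h₀ = 1.4984×-0.30071×0.22359 + 0.95372×0.97468×0.99738 = -0.100746 + 0.927136 = 0.826390.
Inverse-square distance factor (a/d)² = 1.0435² = 1.088892.
Q̄ = (S_0/π) × 1.088892 × [bracket] = (1361/π) × 1.088892 × 0.826390 = 389.8 W/m².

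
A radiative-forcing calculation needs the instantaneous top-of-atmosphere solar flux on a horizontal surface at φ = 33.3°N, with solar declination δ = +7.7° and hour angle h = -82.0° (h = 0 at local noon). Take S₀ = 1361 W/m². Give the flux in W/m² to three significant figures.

257 W/m²

cos θ_z = sin φ sin δ + cos φ cos δ cos h = 0.073561 + 0.115273 = 0.188834.
Flux = S₀ · cos θ_z = 1361 × 0.188834 = 257.0 W/m².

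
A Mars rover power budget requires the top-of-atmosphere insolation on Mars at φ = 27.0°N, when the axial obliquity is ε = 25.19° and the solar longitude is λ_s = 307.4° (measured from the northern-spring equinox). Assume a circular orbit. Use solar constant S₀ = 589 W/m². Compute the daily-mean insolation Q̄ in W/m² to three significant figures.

Solar declination: sin δ = sin ε · sin λ_s = sin 25.19° × sin 307.4° = -0.33812, so δ = -19.762°.
cos H₀ = −tan(+27.0°) tan(-19.762°) = 0.1831, H₀ = 1.3867 rad.
Bracket: H₀ sin φ sin δ + cos φ cos δ sin H₀ = 1.3867×0.45399×-0.33812 + 0.89101×0.94110×0.98310 = -0.212863 + 0.824358 = 0.611495.
Q̄ = (S₀/π) × [bracket] = (589/π) × 0.611495 = 114.6 W/m².

Q̄ ≈ 115 W/m²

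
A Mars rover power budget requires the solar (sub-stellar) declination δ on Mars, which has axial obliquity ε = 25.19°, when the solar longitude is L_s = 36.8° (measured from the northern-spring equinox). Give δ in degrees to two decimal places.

sin δ = sin ε · sin L_s = sin 25.19° × sin 36.8° = 0.254957.
δ = arcsin(0.254957) = +14.77°.

δ = +14.77°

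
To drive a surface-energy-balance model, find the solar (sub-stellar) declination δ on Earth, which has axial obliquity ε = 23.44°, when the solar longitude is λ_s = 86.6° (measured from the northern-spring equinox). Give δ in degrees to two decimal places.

sin δ = sin ε · sin λ_s = sin 23.44° × sin 86.6° = 0.397088.
δ = arcsin(0.397088) = +23.40°.

δ = +23.40°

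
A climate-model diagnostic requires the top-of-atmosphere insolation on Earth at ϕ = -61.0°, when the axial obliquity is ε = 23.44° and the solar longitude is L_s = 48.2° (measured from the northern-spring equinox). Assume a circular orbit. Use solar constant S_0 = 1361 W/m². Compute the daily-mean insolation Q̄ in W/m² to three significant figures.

Solar declination: sin δ = sin ε · sin L_s = sin 23.44° × sin 48.2° = 0.29654, so δ = +17.250°.
cos h₀ = −tan(-61.0°) tan(+17.250°) = 0.5602, h₀ = 0.9762 rad.
Bracket: h₀ sin ϕ sin δ + cos ϕ cos δ sin h₀ = 0.9762×-0.87462×0.29654 + 0.48481×0.95502×0.82838 = -0.253187 + 0.383543 = 0.130356.
Q̄ = (S_0/π) × [bracket] = (1361/π) × 0.130356 = 56.47 W/m².

Q̄ ≈ 56.5 W/m²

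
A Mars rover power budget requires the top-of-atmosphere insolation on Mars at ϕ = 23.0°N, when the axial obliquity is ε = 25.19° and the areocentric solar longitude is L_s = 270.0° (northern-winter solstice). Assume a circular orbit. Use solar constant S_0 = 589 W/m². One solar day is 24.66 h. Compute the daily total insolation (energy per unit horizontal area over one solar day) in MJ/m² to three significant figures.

9.79 MJ/m²

sin δ = sin 25.19° × sin 270.0° = -0.42562, so δ = -25.190°.
cos h₀ = −tan(+23.0°) tan(-25.190°) = 0.1997, h₀ = 1.3698 rad.
Bracket: h₀ sin ϕ sin δ + cos ϕ cos δ sin h₀ = 1.3698×0.39073×-0.42562 + 0.92050×0.90490×0.97987 = -0.227801 + 0.816193 = 0.588392.
Q̄ = (S_0/π) × [bracket] = (589/π) × 0.588392 = 110.31 W/m².
Daily total = Q̄ × 24.66 h × 3600 s/h = 110.31 × 24.66 × 3600 / 10⁶ = 9.793 MJ/m².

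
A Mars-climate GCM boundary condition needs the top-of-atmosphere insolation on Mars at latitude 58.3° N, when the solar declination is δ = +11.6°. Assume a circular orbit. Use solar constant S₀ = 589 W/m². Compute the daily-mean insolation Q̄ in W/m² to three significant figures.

cos H₀ = −tan(+58.3°) tan(+11.600°) = -0.3324, H₀ = 1.9096 rad.
Bracket: H₀ sin φ sin δ + cos φ cos δ sin H₀ = 1.9096×0.85081×0.20108 + 0.52547×0.97958×0.94315 = 0.326696 + 0.485477 = 0.812173.
Q̄ = (S₀/π) × [bracket] = (589/π) × 0.812173 = 152.3 W/m².

Q̄ ≈ 152 W/m²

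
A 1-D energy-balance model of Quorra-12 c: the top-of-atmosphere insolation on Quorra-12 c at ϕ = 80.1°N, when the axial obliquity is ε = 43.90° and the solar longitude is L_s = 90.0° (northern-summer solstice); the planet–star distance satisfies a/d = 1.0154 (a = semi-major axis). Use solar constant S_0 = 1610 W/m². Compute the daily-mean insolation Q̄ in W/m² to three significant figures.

Q̄ ≈ 1.13e+03 W/m²

Solar declination: sin δ = sin ε · sin L_s = sin 43.90° × sin 90.0° = 0.69340, so δ = +43.900°.
cos h₀ = −tan(+80.1°) tan(+43.900°) = -5.5139 ≤ −1 ⇒ polar day, h₀ = π.
Bracket: h₀ sin ϕ sin δ + cos ϕ cos δ sin h₀ = 3.1416×0.98511×0.69340 + 0.17193×0.72055×0.00000 = 2.145949 + 0.000000 = 2.145949.
Inverse-square distance factor (a/d)² = 1.0154² = 1.031037.
Q̄ = (S_0/π) × 1.031037 × [bracket] = (1610/π) × 1.031037 × 2.145949 = 1134 W/m².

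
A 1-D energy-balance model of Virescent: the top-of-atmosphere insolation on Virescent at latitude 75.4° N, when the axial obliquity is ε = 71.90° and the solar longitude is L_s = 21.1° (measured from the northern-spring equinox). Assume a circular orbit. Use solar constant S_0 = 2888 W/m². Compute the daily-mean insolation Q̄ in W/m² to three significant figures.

Q̄ ≈ 956 W/m²

Solar declination: sin δ = sin ε · sin L_s = sin 71.90° × sin 21.1° = 0.34218, so δ = +20.010°.
cos h₀ = −tan(+75.4°) tan(+20.010°) = -1.3981 ≤ −1 ⇒ polar day, h₀ = π.
Bracket: h₀ sin ϕ sin δ + cos ϕ cos δ sin h₀ = 3.1416×0.96771×0.34218 + 0.25207×0.93963×0.00000 = 1.040281 + 0.000000 = 1.040281.
Q̄ = (S_0/π) × [bracket] = (2888/π) × 1.040281 = 956.3 W/m².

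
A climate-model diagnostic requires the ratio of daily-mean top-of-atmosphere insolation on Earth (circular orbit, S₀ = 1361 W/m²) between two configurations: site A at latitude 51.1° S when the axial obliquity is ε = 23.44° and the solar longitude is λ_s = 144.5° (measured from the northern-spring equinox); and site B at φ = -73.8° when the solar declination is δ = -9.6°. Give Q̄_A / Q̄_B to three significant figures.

— Configuration A (φ=-51.1°):
Solar declination: sin δ = sin ε · sin λ_s = sin 23.44° × sin 144.5° = 0.23100, so δ = +13.356°.
cos H₀ = −tan(-51.1°) tan(+13.356°) = 0.2942, H₀ = 1.2721 rad.
Bracket: H₀ sin φ sin δ + cos φ cos δ sin H₀ = 1.2721×-0.77824×0.23100 + 0.62796×0.97295×0.95573 = -0.228690 + 0.583926 = 0.355236.
Q̄ = (S₀/π) × [bracket] = (1361/π) × 0.355236 = 153.90 W/m².
— Configuration B (φ=-73.8°):
cos H₀ = −tan(-73.8°) tan(-9.600°) = -0.5822, H₀ = 2.1922 rad.
Bracket: H₀ sin φ sin δ + cos φ cos δ sin H₀ = 2.1922×-0.96029×-0.16677 + 0.27899×0.98600×0.81306 = 0.351075 + 0.223660 = 0.574735.
Q̄ = (S₀/π) × [bracket] = (1361/π) × 0.574735 = 248.99 W/m².
Ratio Q̄_A / Q̄_B = 153.90 / 248.99 = 0.6181.

Q̄_A / Q̄_B ≈ 0.618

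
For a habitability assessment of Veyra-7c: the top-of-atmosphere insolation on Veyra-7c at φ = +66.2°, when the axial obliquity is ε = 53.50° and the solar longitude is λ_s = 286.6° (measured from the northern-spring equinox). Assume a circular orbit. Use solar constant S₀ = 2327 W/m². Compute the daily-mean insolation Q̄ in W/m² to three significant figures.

Q̄ ≈ 0.00 W/m²

Solar declination: sin δ = sin ε · sin λ_s = sin 53.50° × sin 286.6° = -0.77035, so δ = -50.386°.
cos H₀ = −tan(+66.2°) tan(-50.386°) = 2.7393 ≥ 1 ⇒ polar night, H₀ = 0 and Q̄ = 0.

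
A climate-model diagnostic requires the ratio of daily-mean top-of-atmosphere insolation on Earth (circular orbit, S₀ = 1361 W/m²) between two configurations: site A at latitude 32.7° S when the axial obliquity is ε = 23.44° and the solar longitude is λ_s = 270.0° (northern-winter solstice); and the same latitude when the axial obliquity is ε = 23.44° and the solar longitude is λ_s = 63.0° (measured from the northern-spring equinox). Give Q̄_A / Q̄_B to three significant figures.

Q̄_A / Q̄_B ≈ 2.24

— Configuration A (φ=-32.7°):
Solar declination: sin δ = sin ε · sin λ_s = sin 23.44° × sin 270.0° = -0.39779, so δ = -23.440°.
cos H₀ = −tan(-32.7°) tan(-23.440°) = -0.2783, H₀ = 1.8529 rad.
Bracket: H₀ sin φ sin δ + cos φ cos δ sin H₀ = 1.8529×-0.54024×-0.39779 + 0.84151×0.91748×0.96048 = 0.398192 + 0.741556 = 1.139748.
Q̄ = (S₀/π) × [bracket] = (1361/π) × 1.139748 = 493.76 W/m².
— Configuration B (φ=-32.7°):
Solar declination: sin δ = sin ε · sin λ_s = sin 23.44° × sin 63.0° = 0.35443, so δ = +20.759°.
cos H₀ = −tan(-32.7°) tan(+20.759°) = 0.2433, H₀ = 1.3250 rad.
Bracket: H₀ sin φ sin δ + cos φ cos δ sin H₀ = 1.3250×-0.54024×0.35443 + 0.84151×0.93508×0.96994 = -0.253707 + 0.763226 = 0.509519.
Q̄ = (S₀/π) × [bracket] = (1361/π) × 0.509519 = 220.73 W/m².
Ratio Q̄_A / Q̄_B = 493.76 / 220.73 = 2.237.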